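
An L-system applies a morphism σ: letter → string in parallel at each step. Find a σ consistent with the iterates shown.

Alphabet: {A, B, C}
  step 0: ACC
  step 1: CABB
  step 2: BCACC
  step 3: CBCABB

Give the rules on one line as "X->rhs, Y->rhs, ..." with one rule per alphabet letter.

A->CA, B->C, C->B

  step 2 ⇒ step 3: BCACC ⇒ C·B·CA·B·B
    A ↦ CA
    B ↦ C
    C ↦ B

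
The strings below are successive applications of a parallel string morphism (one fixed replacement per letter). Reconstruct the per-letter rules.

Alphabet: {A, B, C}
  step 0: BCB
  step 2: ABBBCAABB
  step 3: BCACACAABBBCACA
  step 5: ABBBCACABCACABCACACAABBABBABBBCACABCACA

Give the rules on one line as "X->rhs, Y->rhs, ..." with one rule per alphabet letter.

A->B, B->CA, C->AB

  step 2 ⇒ step 3: ABBBCAABB ⇒ B·CA·CA·CA·AB·B·B·CA·CA
    A ↦ B
    B ↦ CA
    C ↦ AB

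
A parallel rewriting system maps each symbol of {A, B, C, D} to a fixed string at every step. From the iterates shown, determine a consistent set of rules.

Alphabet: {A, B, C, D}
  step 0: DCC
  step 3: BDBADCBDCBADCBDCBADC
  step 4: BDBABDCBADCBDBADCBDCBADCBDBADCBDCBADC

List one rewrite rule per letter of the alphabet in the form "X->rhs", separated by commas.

  step 3 ⇒ step 4: BDBADCBDCBADCBDCBADC ⇒ BD·BA·BD·C·BA·DC·BD·BA·DC·BD·C·BA·DC·BD·BA·DC·BD·C·BA·DC
    A ↦ C
    B ↦ BD
    C ↦ DC
    D ↦ BA

A->C, B->BD, C->DC, D->BA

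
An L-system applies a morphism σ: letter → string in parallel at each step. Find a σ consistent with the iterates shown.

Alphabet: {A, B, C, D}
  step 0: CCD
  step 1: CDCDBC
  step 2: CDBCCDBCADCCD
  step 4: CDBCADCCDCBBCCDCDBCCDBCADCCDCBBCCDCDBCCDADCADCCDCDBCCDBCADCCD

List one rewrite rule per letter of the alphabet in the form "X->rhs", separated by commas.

  step 1 ⇒ step 2: CDCDBC ⇒ CD·BC·CD·BC·ADC·CD
    B ↦ ADC
    C ↦ CD
    D ↦ BC
    A ↦ CB  (constrained at step 2)

A->CB, B->ADC, C->CD, D->BC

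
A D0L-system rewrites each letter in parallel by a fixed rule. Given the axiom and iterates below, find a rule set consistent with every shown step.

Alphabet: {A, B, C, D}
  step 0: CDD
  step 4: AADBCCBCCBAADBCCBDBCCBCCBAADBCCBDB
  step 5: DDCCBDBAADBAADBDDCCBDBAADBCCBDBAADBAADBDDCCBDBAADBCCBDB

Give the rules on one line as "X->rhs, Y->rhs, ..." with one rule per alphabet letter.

A->D, B->DB, C->A, D->CCB

  step 4 ⇒ step 5: AADBCCBCCBAADBCCBDBCCBCCBAADBCCBDB ⇒ D·D·CCB·DB·A·A·DB·A·A·DB·D·D·CCB·DB·A·A·DB·CCB·DB·A·A·DB·A·A·DB·D·D·CCB·DB·A·A·DB·CCB·DB
    A ↦ D
    B ↦ DB
    C ↦ A
    D ↦ CCB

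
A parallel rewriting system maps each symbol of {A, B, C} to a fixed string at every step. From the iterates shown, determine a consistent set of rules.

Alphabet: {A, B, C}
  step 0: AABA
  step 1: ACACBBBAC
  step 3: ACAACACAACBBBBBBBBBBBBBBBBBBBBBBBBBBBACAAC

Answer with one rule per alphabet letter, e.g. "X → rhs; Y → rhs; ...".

A->AC, B->BBB, C->A

  step 0 ⇒ step 1: AABA ⇒ AC·AC·BBB·AC
    A ↦ AC
    B ↦ BBB
    C ↦ A  (constrained at step 1)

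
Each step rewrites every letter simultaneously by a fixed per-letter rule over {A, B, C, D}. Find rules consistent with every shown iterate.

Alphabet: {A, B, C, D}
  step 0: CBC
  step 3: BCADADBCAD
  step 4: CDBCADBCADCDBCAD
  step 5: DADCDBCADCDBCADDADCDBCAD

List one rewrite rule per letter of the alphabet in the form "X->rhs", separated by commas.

  step 4 ⇒ step 5: CDBCADBCADCDBCAD ⇒ D·AD·C·D·BC·AD·C·D·BC·AD·D·AD·C·D·BC·AD
    A ↦ BC
    B ↦ C
    C ↦ D
    D ↦ AD

A->BC, B->C, C->D, D->AD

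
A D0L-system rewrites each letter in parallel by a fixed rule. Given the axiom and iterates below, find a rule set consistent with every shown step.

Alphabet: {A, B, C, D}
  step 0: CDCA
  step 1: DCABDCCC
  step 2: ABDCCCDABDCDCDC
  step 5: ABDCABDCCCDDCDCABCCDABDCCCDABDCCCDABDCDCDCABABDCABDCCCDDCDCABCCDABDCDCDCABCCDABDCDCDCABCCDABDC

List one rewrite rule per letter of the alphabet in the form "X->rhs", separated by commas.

A->CC, B->D, C->DC, D->AB

  step 1 ⇒ step 2: DCABDCCC ⇒ AB·DC·CC·D·AB·DC·DC·DC
    A ↦ CC
    B ↦ D
    C ↦ DC
    D ↦ AB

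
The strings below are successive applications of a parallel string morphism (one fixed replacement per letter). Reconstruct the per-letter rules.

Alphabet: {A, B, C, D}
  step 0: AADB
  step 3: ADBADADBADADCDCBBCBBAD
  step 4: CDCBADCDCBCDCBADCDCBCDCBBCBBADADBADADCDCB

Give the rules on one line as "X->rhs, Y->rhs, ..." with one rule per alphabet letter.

  step 3 ⇒ step 4: ADBADADBADADCDCBBCBBAD ⇒ CD·CB·AD·CD·CB·CD·CB·AD·CD·CB·CD·CB·B·CB·B·AD·AD·B·AD·AD·CD·CB
    A ↦ CD
    B ↦ AD
    C ↦ B
    D ↦ CB

A->CD, B->AD, C->B, D->CB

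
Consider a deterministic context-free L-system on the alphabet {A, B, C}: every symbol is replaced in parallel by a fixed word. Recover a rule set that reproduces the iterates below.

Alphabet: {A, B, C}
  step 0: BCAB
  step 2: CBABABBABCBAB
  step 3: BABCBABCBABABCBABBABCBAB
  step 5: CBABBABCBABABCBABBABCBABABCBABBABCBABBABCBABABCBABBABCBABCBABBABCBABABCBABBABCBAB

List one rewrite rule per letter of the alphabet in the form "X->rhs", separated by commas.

A->CB, B->AB, C->B

  step 2 ⇒ step 3: CBABABBABCBAB ⇒ B·AB·CB·AB·CB·AB·AB·CB·AB·B·AB·CB·AB
    A ↦ CB
    B ↦ AB
    C ↦ B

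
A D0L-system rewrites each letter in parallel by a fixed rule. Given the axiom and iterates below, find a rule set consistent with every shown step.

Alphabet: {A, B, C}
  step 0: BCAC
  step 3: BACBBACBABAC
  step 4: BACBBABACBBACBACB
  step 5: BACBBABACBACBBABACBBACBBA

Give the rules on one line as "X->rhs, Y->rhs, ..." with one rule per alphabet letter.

A->C, B->BA, C->B

  step 4 ⇒ step 5: BACBBABACBBACBACB ⇒ BA·C·B·BA·BA·C·BA·C·B·BA·BA·C·B·BA·C·B·BA
    A ↦ C
    B ↦ BA
    C ↦ B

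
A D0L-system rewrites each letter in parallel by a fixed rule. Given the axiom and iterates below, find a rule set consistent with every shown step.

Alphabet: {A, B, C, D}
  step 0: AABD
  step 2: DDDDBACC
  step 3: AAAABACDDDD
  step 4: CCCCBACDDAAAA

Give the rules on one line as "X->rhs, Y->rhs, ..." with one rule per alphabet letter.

A->C, B->BA, C->DD, D->A

  step 3 ⇒ step 4: AAAABACDDDD ⇒ C·C·C·C·BA·C·DD·A·A·A·A
    A ↦ C
    B ↦ BA
    C ↦ DD
    D ↦ A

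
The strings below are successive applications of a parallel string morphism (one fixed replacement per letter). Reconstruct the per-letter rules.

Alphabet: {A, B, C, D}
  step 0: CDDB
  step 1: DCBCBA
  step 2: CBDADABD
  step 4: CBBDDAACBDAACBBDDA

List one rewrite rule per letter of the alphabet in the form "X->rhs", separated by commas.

  step 1 ⇒ step 2: DCBCBA ⇒ CB·D·A·D·A·BD
    A ↦ BD
    B ↦ A
    C ↦ D
    D ↦ CB

A->BD, B->A, C->D, D->CB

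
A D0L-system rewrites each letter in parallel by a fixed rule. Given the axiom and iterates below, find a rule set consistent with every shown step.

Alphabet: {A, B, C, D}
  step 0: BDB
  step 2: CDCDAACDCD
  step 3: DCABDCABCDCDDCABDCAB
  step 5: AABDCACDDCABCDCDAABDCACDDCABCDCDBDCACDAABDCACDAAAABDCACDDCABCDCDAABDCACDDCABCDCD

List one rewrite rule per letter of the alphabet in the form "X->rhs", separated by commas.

  step 2 ⇒ step 3: CDCDAACDCD ⇒ DCA·B·DCA·B·CD·CD·DCA·B·DCA·B
    A ↦ CD
    C ↦ DCA
    D ↦ B
    B ↦ AA  (constrained at step 0)

A->CD, B->AA, C->DCA, D->B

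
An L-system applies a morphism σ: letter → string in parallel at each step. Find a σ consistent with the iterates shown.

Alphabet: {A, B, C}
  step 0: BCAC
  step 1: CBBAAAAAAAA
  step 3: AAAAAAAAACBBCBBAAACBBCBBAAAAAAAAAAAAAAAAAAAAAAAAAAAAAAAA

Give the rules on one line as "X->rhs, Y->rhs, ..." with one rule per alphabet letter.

  step 0 ⇒ step 1: BCAC ⇒ CBB·AAA·AA·AAA
    A ↦ AA
    B ↦ CBB
    C ↦ AAA

A->AA, B->CBB, C->AAA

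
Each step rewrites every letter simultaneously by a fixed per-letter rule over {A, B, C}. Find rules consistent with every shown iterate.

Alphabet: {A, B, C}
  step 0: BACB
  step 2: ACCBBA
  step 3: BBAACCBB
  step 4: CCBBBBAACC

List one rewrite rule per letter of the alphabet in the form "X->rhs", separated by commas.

  step 3 ⇒ step 4: BBAACCBB ⇒ C·C·BB·BB·A·A·C·C
    A ↦ BB
    B ↦ C
    C ↦ A

A->BB, B->C, C->A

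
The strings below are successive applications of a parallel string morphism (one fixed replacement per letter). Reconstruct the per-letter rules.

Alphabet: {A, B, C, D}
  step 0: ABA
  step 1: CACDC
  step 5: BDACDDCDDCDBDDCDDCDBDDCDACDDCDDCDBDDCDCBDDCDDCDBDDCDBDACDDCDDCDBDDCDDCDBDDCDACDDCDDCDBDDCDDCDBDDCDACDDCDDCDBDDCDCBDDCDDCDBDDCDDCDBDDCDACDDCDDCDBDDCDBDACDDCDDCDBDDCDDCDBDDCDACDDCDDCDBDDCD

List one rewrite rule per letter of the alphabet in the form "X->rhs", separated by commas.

A->C, B->ACD, C->BD, D->DCD

  step 0 ⇒ step 1: ABA ⇒ C·ACD·C
    A ↦ C
    B ↦ ACD
    C ↦ BD  (constrained at step 1)
    D ↦ DCD  (constrained at step 1)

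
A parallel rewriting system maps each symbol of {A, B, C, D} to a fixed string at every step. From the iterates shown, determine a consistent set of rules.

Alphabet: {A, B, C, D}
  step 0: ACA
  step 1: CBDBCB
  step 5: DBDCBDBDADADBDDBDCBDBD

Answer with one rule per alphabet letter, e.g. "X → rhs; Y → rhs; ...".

A->CB, B->D, C->DB, D->A

  step 0 ⇒ step 1: ACA ⇒ CB·DB·CB
    A ↦ CB
    C ↦ DB
    B ↦ D  (constrained at step 1)
    D ↦ A  (constrained at step 1)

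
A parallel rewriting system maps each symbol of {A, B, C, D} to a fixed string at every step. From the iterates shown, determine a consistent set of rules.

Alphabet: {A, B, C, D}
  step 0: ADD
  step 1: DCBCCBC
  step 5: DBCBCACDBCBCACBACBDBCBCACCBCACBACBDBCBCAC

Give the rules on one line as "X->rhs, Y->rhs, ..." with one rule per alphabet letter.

A->D, B->AC, C->B, D->CBC

  step 0 ⇒ step 1: ADD ⇒ D·CBC·CBC
    A ↦ D
    D ↦ CBC
    B ↦ AC  (constrained at step 1)
    C ↦ B  (constrained at step 1)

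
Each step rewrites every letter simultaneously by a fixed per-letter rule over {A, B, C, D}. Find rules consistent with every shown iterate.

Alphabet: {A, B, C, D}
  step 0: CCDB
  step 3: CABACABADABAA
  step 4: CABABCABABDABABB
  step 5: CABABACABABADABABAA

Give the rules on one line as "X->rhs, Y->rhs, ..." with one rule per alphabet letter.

A->B, B->A, C->CA, D->DA

  step 4 ⇒ step 5: CABABCABABDABABB ⇒ CA·B·A·B·A·CA·B·A·B·A·DA·B·A·B·A·A
    A ↦ B
    B ↦ A
    C ↦ CA
    D ↦ DA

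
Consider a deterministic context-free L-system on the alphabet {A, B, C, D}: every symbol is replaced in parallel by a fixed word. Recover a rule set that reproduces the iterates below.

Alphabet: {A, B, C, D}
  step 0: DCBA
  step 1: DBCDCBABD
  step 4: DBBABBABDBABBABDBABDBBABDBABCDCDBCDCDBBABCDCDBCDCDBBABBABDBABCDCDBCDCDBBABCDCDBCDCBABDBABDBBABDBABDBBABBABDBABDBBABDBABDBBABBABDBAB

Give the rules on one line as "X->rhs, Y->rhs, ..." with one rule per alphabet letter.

  step 0 ⇒ step 1: DCBA ⇒ DB·CDC·BAB·D
    A ↦ D
    B ↦ BAB
    C ↦ CDC
    D ↦ DB

A->D, B->BAB, C->CDC, D->DB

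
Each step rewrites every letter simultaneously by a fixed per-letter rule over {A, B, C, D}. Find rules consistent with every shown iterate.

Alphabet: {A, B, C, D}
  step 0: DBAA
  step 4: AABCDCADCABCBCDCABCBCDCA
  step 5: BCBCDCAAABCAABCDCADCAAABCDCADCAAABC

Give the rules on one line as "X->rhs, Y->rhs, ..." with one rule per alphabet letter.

  step 4 ⇒ step 5: AABCDCADCABCBCDCABCBCDCA ⇒ BC·BC·DC·A·A·A·BC·A·A·BC·DC·A·DC·A·A·A·BC·DC·A·DC·A·A·A·BC
    A ↦ BC
    B ↦ DC
    C ↦ A
    D ↦ A

A->BC, B->DC, C->A, D->A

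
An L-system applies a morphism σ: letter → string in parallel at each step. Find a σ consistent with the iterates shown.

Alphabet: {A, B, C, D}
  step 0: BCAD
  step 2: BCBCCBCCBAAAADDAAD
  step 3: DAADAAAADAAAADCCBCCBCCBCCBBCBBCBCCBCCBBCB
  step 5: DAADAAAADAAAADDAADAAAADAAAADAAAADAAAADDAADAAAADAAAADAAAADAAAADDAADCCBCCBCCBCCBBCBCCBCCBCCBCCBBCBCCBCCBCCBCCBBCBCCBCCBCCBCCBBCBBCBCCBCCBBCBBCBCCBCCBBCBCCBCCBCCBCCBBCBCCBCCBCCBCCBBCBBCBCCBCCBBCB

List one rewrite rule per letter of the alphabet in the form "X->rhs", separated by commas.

A->CCB, B->D, C->AA, D->BCB

  step 2 ⇒ step 3: BCBCCBCCBAAAADDAAD ⇒ D·AA·D·AA·AA·D·AA·AA·D·CCB·CCB·CCB·CCB·BCB·BCB·CCB·CCB·BCB
    A ↦ CCB
    B ↦ D
    C ↦ AA
    D ↦ BCB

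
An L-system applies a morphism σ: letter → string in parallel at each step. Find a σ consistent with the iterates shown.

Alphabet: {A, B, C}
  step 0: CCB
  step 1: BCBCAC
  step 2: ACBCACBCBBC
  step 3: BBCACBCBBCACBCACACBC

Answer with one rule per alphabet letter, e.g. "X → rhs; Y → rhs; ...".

  step 2 ⇒ step 3: ACBCACBCBBC ⇒ B·BC·AC·BC·B·BC·AC·BC·AC·AC·BC
    A ↦ B
    B ↦ AC
    C ↦ BC

A->B, B->AC, C->BC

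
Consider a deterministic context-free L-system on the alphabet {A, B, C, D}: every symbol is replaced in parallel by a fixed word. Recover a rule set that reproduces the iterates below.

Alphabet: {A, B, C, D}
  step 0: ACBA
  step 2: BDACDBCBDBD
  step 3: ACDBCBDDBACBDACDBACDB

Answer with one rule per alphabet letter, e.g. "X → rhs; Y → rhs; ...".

A->C, B->AC, C->BD, D->DB

  step 2 ⇒ step 3: BDACDBCBDBD ⇒ AC·DB·C·BD·DB·AC·BD·AC·DB·AC·DB
    A ↦ C
    B ↦ AC
    C ↦ BD
    D ↦ DB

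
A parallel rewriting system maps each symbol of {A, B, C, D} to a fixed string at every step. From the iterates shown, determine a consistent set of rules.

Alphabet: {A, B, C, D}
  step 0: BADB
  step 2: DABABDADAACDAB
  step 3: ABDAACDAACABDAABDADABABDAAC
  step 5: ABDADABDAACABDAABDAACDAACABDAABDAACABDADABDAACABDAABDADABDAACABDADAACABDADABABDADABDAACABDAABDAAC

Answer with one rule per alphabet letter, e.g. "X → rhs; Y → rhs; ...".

  step 2 ⇒ step 3: DABABDADAACDAB ⇒ AB·DA·AC·DA·AC·AB·DA·AB·DA·DA·B·AB·DA·AC
    A ↦ DA
    B ↦ AC
    C ↦ B
    D ↦ AB

A->DA, B->AC, C->B, D->AB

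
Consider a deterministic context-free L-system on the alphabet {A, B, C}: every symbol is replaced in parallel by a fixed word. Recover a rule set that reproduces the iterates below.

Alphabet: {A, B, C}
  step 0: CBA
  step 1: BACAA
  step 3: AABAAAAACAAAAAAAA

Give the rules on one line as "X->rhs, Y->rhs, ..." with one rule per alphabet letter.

A->AA, B->AC, C->B

  step 0 ⇒ step 1: CBA ⇒ B·AC·AA
    A ↦ AA
    B ↦ AC
    C ↦ B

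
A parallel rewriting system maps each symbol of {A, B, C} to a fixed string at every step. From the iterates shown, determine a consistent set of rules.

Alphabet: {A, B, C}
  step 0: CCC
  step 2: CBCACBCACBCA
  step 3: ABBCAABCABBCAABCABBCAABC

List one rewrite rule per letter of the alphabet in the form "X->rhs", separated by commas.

A->C, B->BCA, C->AB

  step 2 ⇒ step 3: CBCACBCACBCA ⇒ AB·BCA·AB·C·AB·BCA·AB·C·AB·BCA·AB·C
    A ↦ C
    B ↦ BCA
    C ↦ AB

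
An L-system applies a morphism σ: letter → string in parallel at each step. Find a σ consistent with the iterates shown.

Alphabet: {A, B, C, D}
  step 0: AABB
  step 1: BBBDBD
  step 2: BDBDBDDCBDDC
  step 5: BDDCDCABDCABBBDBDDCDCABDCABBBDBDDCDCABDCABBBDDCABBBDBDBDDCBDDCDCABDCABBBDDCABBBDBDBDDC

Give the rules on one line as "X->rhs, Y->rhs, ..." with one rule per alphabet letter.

A->B, B->BD, C->AB, D->DC

  step 1 ⇒ step 2: BBBDBD ⇒ BD·BD·BD·DC·BD·DC
    B ↦ BD
    D ↦ DC
  step 0 ⇒ step 1: AABB ⇒ B·B·BD·BD
    A ↦ B
    C ↦ AB  (constrained at step 2)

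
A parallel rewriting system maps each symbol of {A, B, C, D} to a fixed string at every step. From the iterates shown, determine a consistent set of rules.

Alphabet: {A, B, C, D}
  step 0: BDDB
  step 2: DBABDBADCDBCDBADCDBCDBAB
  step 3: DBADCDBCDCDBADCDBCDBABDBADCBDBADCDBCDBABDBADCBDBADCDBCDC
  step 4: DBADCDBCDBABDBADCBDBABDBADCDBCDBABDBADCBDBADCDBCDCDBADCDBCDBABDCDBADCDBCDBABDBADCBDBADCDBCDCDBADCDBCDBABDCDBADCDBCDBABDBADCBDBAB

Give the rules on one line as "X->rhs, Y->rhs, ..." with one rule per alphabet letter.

A->DBC, B->DC, C->B, D->DBA

  step 3 ⇒ step 4: DBADCDBCDCDBADCDBCDBABDBADCBDBADCDBCDBABDBADCBDBADCDBCDC ⇒ DBA·DC·DBC·DBA·B·DBA·DC·B·DBA·B·DBA·DC·DBC·DBA·B·DBA·DC·B·DBA·DC·DBC·DC·DBA·DC·DBC·DBA·B·DC·DBA·DC·DBC·DBA·B·DBA·DC·B·DBA·DC·DBC·DC·DBA·DC·DBC·DBA·B·DC·DBA·DC·DBC·DBA·B·DBA·DC·B·DBA·B
    A ↦ DBC
    B ↦ DC
    C ↦ B
    D ↦ DBA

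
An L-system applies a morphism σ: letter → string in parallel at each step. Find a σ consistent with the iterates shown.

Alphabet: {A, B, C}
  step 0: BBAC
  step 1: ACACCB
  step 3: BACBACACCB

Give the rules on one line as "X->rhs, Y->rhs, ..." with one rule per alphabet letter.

  step 0 ⇒ step 1: BBAC ⇒ AC·AC·C·B
    A ↦ C
    B ↦ AC
    C ↦ B

A->C, B->AC, C->B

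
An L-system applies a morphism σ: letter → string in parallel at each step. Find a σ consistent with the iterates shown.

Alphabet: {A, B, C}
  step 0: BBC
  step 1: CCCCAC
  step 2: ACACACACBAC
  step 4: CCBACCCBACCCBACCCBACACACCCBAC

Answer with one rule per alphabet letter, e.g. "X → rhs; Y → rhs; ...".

  step 1 ⇒ step 2: CCCCAC ⇒ AC·AC·AC·AC·B·AC
    A ↦ B
    C ↦ AC
  step 0 ⇒ step 1: BBC ⇒ CC·CC·AC
    B ↦ CC

A->B, B->CC, C->AC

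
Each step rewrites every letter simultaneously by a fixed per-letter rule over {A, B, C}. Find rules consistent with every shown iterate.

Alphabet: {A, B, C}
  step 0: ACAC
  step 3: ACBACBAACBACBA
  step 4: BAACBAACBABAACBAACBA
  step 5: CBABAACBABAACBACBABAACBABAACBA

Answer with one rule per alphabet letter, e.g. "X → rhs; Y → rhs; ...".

A->BA, B->C, C->A

  step 4 ⇒ step 5: BAACBAACBABAACBAACBA ⇒ C·BA·BA·A·C·BA·BA·A·C·BA·C·BA·BA·A·C·BA·BA·A·C·BA
    A ↦ BA
    B ↦ C
    C ↦ A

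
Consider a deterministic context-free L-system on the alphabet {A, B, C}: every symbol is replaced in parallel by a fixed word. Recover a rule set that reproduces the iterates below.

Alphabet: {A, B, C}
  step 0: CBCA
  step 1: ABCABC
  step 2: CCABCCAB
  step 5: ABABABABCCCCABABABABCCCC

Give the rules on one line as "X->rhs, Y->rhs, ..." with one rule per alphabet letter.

  step 1 ⇒ step 2: ABCABC ⇒ C·C·AB·C·C·AB
    A ↦ C
    B ↦ C
    C ↦ AB

A->C, B->C, C->AB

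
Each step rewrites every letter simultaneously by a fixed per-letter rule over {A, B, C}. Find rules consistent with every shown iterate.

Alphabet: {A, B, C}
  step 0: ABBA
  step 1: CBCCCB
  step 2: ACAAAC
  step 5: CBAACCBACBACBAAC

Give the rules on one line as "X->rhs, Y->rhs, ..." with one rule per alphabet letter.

  step 1 ⇒ step 2: CBCCCB ⇒ A·C·A·A·A·C
    B ↦ C
    C ↦ A
  step 0 ⇒ step 1: ABBA ⇒ CB·C·C·CB
    A ↦ CB

A->CB, B->C, C->A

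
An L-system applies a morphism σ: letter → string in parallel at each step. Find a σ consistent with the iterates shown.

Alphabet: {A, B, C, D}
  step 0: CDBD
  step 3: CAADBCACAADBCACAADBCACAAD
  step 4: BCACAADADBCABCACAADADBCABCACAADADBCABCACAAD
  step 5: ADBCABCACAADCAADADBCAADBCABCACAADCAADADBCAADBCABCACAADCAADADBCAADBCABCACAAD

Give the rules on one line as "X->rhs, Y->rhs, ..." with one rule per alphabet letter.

A->CA, B->AD, C->B, D->AD

  step 4 ⇒ step 5: BCACAADADBCABCACAADADBCABCACAADADBCABCACAAD ⇒ AD·B·CA·B·CA·CA·AD·CA·AD·AD·B·CA·AD·B·CA·B·CA·CA·AD·CA·AD·AD·B·CA·AD·B·CA·B·CA·CA·AD·CA·AD·AD·B·CA·AD·B·CA·B·CA·CA·AD
    A ↦ CA
    B ↦ AD
    C ↦ B
    D ↦ AD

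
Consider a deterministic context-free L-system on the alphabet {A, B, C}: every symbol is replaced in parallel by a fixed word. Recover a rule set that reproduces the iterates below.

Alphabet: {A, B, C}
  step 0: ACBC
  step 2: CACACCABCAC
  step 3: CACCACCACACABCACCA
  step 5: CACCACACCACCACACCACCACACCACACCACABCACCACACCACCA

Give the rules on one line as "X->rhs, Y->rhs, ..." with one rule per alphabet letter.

  step 2 ⇒ step 3: CACACCABCAC ⇒ CA·C·CA·C·CA·CA·C·AB·CA·C·CA
    A ↦ C
    B ↦ AB
    C ↦ CA

A->C, B->AB, C->CA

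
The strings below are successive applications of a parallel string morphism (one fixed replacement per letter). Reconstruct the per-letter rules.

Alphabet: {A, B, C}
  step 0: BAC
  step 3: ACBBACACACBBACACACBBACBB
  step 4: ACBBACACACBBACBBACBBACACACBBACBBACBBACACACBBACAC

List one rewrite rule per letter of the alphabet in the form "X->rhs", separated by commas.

A->ACB, B->AC, C->B

  step 3 ⇒ step 4: ACBBACACACBBACACACBBACBB ⇒ ACB·B·AC·AC·ACB·B·ACB·B·ACB·B·AC·AC·ACB·B·ACB·B·ACB·B·AC·AC·ACB·B·AC·AC
    A ↦ ACB
    B ↦ AC
    C ↦ B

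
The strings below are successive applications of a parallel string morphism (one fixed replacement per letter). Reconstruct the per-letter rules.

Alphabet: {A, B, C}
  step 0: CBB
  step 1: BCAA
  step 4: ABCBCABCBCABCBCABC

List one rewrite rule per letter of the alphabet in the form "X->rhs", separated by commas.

A->BC, B->A, C->BC

  step 0 ⇒ step 1: CBB ⇒ BC·A·A
    B ↦ A
    C ↦ BC
    A ↦ BC  (constrained at step 1)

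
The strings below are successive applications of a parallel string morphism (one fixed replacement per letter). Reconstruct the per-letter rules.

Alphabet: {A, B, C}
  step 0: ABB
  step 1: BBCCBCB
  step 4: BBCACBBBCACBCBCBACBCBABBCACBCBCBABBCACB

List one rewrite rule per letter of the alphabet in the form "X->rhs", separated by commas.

  step 0 ⇒ step 1: ABB ⇒ BBC·CB·CB
    A ↦ BBC
    B ↦ CB
    C ↦ A  (constrained at step 1)

A->BBC, B->CB, C->A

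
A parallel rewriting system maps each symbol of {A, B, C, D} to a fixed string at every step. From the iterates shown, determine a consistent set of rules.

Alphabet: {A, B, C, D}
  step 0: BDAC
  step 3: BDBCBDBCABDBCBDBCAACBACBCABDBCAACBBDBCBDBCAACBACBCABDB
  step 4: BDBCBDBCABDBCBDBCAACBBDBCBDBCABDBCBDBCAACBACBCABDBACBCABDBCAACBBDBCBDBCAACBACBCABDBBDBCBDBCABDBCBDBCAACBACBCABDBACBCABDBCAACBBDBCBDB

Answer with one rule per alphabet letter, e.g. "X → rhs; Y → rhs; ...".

A->ACB, B->BDB, C->CA, D->C

  step 3 ⇒ step 4: BDBCBDBCABDBCBDBCAACBACBCABDBCAACBBDBCBDBCAACBACBCABDB ⇒ BDB·C·BDB·CA·BDB·C·BDB·CA·ACB·BDB·C·BDB·CA·BDB·C·BDB·CA·ACB·ACB·CA·BDB·ACB·CA·BDB·CA·ACB·BDB·C·BDB·CA·ACB·ACB·CA·BDB·BDB·C·BDB·CA·BDB·C·BDB·CA·ACB·ACB·CA·BDB·ACB·CA·BDB·CA·ACB·BDB·C·BDB
    A ↦ ACB
    B ↦ BDB
    C ↦ CA
    D ↦ C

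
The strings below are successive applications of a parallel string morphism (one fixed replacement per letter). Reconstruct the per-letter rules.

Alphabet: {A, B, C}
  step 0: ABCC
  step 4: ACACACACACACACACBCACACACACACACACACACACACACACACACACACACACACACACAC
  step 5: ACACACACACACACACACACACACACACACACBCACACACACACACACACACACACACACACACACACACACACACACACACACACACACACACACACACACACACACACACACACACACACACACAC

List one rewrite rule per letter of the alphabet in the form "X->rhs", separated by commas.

  step 4 ⇒ step 5: ACACACACACACACACBCACACACACACACACACACACACACACACACACACACACACACACAC ⇒ AC·AC·AC·AC·AC·AC·AC·AC·AC·AC·AC·AC·AC·AC·AC·AC·BC·AC·AC·AC·AC·AC·AC·AC·AC·AC·AC·AC·AC·AC·AC·AC·AC·AC·AC·AC·AC·AC·AC·AC·AC·AC·AC·AC·AC·AC·AC·AC·AC·AC·AC·AC·AC·AC·AC·AC·AC·AC·AC·AC·AC·AC·AC·AC
    A ↦ AC
    B ↦ BC
    C ↦ AC

A->AC, B->BC, C->AC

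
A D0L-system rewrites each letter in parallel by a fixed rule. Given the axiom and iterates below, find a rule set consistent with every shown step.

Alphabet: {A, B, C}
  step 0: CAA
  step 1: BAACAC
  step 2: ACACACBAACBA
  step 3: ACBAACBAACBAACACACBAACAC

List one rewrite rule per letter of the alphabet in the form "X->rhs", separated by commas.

  step 2 ⇒ step 3: ACACACBAACBA ⇒ AC·BA·AC·BA·AC·BA·AC·AC·AC·BA·AC·AC
    A ↦ AC
    B ↦ AC
    C ↦ BA

A->AC, B->AC, C->BA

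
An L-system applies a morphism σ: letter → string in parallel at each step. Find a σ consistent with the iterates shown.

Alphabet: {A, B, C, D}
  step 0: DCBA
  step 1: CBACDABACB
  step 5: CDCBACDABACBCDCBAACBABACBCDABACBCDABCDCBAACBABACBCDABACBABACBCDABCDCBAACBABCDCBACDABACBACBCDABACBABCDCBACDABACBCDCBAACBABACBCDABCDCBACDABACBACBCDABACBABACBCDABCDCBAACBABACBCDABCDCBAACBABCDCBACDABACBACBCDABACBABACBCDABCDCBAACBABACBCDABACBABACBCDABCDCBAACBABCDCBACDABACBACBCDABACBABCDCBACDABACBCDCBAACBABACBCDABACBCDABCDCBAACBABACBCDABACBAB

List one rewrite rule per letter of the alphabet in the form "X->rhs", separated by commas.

  step 0 ⇒ step 1: DCBA ⇒ CBA·CD·AB·ACB
    A ↦ ACB
    B ↦ AB
    C ↦ CD
    D ↦ CBA

A->ACB, B->AB, C->CD, D->CBA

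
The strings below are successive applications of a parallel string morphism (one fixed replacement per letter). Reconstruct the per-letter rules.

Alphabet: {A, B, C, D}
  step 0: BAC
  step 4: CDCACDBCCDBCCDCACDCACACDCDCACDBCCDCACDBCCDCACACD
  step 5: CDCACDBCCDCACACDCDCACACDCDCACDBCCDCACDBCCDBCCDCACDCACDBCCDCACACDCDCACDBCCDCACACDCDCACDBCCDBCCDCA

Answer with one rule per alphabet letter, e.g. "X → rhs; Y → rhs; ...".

  step 4 ⇒ step 5: CDCACDBCCDBCCDCACDCACACDCDCACDBCCDCACDBCCDCACACD ⇒ CD·CA·CD·BC·CD·CA·CA·CD·CD·CA·CA·CD·CD·CA·CD·BC·CD·CA·CD·BC·CD·BC·CD·CA·CD·CA·CD·BC·CD·CA·CA·CD·CD·CA·CD·BC·CD·CA·CA·CD·CD·CA·CD·BC·CD·BC·CD·CA
    A ↦ BC
    B ↦ CA
    C ↦ CD
    D ↦ CA

A->BC, B->CA, C->CD, D->CA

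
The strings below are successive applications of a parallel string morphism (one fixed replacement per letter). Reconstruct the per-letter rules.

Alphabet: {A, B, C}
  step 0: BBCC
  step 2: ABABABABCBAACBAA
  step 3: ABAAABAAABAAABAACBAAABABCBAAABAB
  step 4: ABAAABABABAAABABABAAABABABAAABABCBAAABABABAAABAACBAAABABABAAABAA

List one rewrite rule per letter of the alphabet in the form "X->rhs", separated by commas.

  step 3 ⇒ step 4: ABAAABAAABAAABAACBAAABABCBAAABAB ⇒ AB·AA·AB·AB·AB·AA·AB·AB·AB·AA·AB·AB·AB·AA·AB·AB·CB·AA·AB·AB·AB·AA·AB·AA·CB·AA·AB·AB·AB·AA·AB·AA
    A ↦ AB
    B ↦ AA
    C ↦ CB

A->AB, B->AA, C->CB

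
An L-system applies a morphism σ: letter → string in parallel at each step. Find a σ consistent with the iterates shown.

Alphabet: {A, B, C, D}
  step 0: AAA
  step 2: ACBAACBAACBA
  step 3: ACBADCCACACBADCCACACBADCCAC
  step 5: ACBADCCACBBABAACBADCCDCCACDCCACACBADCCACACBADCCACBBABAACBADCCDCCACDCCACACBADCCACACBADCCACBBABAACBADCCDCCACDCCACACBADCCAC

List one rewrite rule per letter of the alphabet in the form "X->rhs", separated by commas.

  step 2 ⇒ step 3: ACBAACBAACBA ⇒ AC·BA·DCC·AC·AC·BA·DCC·AC·AC·BA·DCC·AC
    A ↦ AC
    B ↦ DCC
    C ↦ BA
    D ↦ B  (constrained at step 3)

A->AC, B->DCC, C->BA, D->B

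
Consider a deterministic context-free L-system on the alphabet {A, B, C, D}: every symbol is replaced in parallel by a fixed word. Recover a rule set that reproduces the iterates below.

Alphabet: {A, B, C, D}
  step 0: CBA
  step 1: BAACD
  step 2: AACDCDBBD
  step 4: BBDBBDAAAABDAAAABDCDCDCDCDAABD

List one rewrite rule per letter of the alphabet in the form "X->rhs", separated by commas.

A->CD, B->AA, C->B, D->BD

  step 1 ⇒ step 2: BAACD ⇒ AA·CD·CD·B·BD
    A ↦ CD
    B ↦ AA
    C ↦ B
    D ↦ BD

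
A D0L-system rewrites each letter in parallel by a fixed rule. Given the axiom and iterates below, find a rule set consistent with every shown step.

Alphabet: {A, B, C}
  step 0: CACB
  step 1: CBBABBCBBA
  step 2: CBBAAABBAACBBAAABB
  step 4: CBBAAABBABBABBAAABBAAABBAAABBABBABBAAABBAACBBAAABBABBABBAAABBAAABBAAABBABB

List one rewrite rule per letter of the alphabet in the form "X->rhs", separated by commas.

  step 1 ⇒ step 2: CBBABBCBBA ⇒ CBB·A·A·ABB·A·A·CBB·A·A·ABB
    A ↦ ABB
    B ↦ A
    C ↦ CBB

A->ABB, B->A, C->CBB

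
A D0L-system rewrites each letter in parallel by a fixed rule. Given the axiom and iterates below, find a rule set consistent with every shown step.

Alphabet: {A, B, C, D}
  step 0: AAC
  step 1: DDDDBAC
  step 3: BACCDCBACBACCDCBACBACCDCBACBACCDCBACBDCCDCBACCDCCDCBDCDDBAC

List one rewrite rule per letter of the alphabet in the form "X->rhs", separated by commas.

A->DD, B->BDC, C->BAC, D->CDC

  step 0 ⇒ step 1: AAC ⇒ DD·DD·BAC
    A ↦ DD
    C ↦ BAC
    B ↦ BDC  (constrained at step 1)
    D ↦ CDC  (constrained at step 1)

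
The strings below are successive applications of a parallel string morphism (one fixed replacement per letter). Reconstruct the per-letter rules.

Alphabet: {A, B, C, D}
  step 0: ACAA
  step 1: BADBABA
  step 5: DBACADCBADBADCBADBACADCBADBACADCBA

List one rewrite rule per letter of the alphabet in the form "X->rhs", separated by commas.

A->BA, B->C, C->D, D->CA

  step 0 ⇒ step 1: ACAA ⇒ BA·D·BA·BA
    A ↦ BA
    C ↦ D
    B ↦ C  (constrained at step 1)
    D ↦ CA  (constrained at step 1)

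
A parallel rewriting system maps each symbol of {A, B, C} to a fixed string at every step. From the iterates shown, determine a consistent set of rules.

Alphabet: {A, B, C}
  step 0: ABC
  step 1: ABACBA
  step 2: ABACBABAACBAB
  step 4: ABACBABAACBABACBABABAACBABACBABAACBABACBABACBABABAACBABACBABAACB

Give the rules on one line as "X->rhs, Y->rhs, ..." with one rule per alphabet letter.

  step 1 ⇒ step 2: ABACBA ⇒ AB·ACB·AB·A·ACB·AB
    A ↦ AB
    B ↦ ACB
    C ↦ A

A->AB, B->ACB, C->A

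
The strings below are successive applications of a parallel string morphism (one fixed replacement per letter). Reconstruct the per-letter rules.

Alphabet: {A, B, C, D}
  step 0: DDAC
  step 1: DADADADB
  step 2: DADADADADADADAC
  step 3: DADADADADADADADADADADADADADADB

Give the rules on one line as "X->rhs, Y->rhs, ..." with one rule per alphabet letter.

  step 2 ⇒ step 3: DADADADADADADAC ⇒ DA·DA·DA·DA·DA·DA·DA·DA·DA·DA·DA·DA·DA·DA·DB
    A ↦ DA
    C ↦ DB
    D ↦ DA
  step 1 ⇒ step 2: DADADADB ⇒ DA·DA·DA·DA·DA·DA·DA·C
    B ↦ C

A->DA, B->C, C->DB, D->DA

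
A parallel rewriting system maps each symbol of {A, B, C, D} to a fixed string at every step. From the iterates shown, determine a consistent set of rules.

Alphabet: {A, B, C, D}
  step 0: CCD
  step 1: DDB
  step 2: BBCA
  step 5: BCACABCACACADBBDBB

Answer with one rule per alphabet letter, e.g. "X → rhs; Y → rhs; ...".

A->BB, B->CA, C->D, D->B

  step 1 ⇒ step 2: DDB ⇒ B·B·CA
    B ↦ CA
    D ↦ B
    A ↦ BB  (constrained at step 2)
  step 0 ⇒ step 1: CCD ⇒ D·D·B
    C ↦ D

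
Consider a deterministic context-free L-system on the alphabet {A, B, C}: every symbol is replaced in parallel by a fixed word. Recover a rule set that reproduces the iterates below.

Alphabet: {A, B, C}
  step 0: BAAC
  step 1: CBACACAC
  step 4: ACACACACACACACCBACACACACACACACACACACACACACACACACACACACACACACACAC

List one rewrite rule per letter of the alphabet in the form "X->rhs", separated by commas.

A->AC, B->CB, C->AC

  step 0 ⇒ step 1: BAAC ⇒ CB·AC·AC·AC
    A ↦ AC
    B ↦ CB
    C ↦ AC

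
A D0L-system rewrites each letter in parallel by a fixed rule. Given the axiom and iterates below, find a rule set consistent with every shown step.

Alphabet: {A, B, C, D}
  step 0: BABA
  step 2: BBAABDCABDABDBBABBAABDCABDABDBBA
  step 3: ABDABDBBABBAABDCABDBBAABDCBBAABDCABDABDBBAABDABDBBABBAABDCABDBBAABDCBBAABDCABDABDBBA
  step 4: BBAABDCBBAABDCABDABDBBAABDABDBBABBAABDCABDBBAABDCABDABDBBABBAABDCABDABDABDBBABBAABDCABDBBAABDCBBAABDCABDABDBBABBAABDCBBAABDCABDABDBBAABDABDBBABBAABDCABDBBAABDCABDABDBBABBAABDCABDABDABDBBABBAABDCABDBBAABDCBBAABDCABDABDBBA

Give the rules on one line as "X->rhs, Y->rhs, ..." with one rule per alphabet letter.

A->BBA, B->ABD, C->ABD, D->C

  step 3 ⇒ step 4: ABDABDBBABBAABDCABDBBAABDCBBAABDCABDABDBBAABDABDBBABBAABDCABDBBAABDCBBAABDCABDABDBBA ⇒ BBA·ABD·C·BBA·ABD·C·ABD·ABD·BBA·ABD·ABD·BBA·BBA·ABD·C·ABD·BBA·ABD·C·ABD·ABD·BBA·BBA·ABD·C·ABD·ABD·ABD·BBA·BBA·ABD·C·ABD·BBA·ABD·C·BBA·ABD·C·ABD·ABD·BBA·BBA·ABD·C·BBA·ABD·C·ABD·ABD·BBA·ABD·ABD·BBA·BBA·ABD·C·ABD·BBA·ABD·C·ABD·ABD·BBA·BBA·ABD·C·ABD·ABD·ABD·BBA·BBA·ABD·C·ABD·BBA·ABD·C·BBA·ABD·C·ABD·ABD·BBA
    A ↦ BBA
    B ↦ ABD
    C ↦ ABD
    D ↦ C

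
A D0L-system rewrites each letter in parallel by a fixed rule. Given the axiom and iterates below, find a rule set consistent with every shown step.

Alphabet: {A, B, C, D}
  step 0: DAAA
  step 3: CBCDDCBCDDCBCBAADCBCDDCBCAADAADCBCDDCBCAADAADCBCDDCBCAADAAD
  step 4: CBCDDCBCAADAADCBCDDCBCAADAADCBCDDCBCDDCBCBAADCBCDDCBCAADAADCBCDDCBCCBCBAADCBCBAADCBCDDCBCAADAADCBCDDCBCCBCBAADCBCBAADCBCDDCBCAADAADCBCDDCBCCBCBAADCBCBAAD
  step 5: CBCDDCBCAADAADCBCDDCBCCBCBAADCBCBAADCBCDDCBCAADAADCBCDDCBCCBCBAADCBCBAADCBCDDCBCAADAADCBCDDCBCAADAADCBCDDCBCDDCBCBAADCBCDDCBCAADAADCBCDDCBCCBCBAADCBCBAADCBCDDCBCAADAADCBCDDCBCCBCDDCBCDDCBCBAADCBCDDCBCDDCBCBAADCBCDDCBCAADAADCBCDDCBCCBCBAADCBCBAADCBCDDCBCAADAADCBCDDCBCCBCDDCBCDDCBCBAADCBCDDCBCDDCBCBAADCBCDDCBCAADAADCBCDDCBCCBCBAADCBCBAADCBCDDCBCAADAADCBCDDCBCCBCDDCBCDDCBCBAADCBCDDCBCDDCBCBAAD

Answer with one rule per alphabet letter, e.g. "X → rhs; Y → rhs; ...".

  step 4 ⇒ step 5: CBCDDCBCAADAADCBCDDCBCAADAADCBCDDCBCDDCBCBAADCBCDDCBCAADAADCBCDDCBCCBCBAADCBCBAADCBCDDCBCAADAADCBCDDCBCCBCBAADCBCBAADCBCDDCBCAADAADCBCDDCBCCBCBAADCBCBAAD ⇒ CBC·DD·CBC·AAD·AAD·CBC·DD·CBC·CB·CB·AAD·CB·CB·AAD·CBC·DD·CBC·AAD·AAD·CBC·DD·CBC·CB·CB·AAD·CB·CB·AAD·CBC·DD·CBC·AAD·AAD·CBC·DD·CBC·AAD·AAD·CBC·DD·CBC·DD·CB·CB·AAD·CBC·DD·CBC·AAD·AAD·CBC·DD·CBC·CB·CB·AAD·CB·CB·AAD·CBC·DD·CBC·AAD·AAD·CBC·DD·CBC·CBC·DD·CBC·DD·CB·CB·AAD·CBC·DD·CBC·DD·CB·CB·AAD·CBC·DD·CBC·AAD·AAD·CBC·DD·CBC·CB·CB·AAD·CB·CB·AAD·CBC·DD·CBC·AAD·AAD·CBC·DD·CBC·CBC·DD·CBC·DD·CB·CB·AAD·CBC·DD·CBC·DD·CB·CB·AAD·CBC·DD·CBC·AAD·AAD·CBC·DD·CBC·CB·CB·AAD·CB·CB·AAD·CBC·DD·CBC·AAD·AAD·CBC·DD·CBC·CBC·DD·CBC·DD·CB·CB·AAD·CBC·DD·CBC·DD·CB·CB·AAD
    A ↦ CB
    B ↦ DD
    C ↦ CBC
    D ↦ AAD

A->CB, B->DD, C->CBC, D->AAD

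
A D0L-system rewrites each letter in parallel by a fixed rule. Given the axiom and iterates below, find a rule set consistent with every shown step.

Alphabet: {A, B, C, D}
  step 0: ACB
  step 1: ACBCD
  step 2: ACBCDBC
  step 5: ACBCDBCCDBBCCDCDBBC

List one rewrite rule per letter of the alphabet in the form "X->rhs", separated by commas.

A->AC, B->CD, C->B, D->C

  step 1 ⇒ step 2: ACBCD ⇒ AC·B·CD·B·C
    A ↦ AC
    B ↦ CD
    C ↦ B
    D ↦ C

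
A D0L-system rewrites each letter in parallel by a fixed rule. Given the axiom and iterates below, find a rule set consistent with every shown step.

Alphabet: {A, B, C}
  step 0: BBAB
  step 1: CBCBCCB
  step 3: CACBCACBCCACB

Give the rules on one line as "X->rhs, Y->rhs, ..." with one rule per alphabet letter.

  step 0 ⇒ step 1: BBAB ⇒ CB·CB·C·CB
    A ↦ C
    B ↦ CB
    C ↦ A  (constrained at step 1)

A->C, B->CB, C->A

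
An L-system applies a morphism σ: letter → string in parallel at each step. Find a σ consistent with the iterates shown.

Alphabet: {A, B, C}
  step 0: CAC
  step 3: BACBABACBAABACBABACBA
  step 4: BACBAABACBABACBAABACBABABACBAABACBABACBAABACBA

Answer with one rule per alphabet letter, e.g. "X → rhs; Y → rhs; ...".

A->BA, B->BAC, C->A

  step 3 ⇒ step 4: BACBABACBAABACBABACBA ⇒ BAC·BA·A·BAC·BA·BAC·BA·A·BAC·BA·BA·BAC·BA·A·BAC·BA·BAC·BA·A·BAC·BA
    A ↦ BA
    B ↦ BAC
    C ↦ A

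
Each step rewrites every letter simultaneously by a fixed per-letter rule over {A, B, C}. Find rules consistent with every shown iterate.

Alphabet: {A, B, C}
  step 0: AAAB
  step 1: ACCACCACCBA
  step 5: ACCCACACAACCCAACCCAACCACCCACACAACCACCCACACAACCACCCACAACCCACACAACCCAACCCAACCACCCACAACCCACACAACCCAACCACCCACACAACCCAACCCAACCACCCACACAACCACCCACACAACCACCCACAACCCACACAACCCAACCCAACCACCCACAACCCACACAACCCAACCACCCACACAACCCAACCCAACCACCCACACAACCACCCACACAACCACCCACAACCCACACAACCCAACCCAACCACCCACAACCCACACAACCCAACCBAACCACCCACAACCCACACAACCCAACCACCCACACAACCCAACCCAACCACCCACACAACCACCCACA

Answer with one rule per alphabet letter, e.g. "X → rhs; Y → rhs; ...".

A->ACC, B->BA, C->CA

  step 0 ⇒ step 1: AAAB ⇒ ACC·ACC·ACC·BA
    A ↦ ACC
    B ↦ BA
    C ↦ CA  (constrained at step 1)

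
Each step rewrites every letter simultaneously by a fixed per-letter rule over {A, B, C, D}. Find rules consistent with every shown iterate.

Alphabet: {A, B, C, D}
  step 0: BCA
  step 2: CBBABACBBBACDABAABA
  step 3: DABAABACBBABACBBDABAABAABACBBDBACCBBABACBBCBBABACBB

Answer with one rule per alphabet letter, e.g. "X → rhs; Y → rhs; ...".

  step 2 ⇒ step 3: CBBABACBBBACDABAABA ⇒ D·ABA·ABA·CBB·ABA·CBB·D·ABA·ABA·ABA·CBB·D·BAC·CBB·ABA·CBB·CBB·ABA·CBB
    A ↦ CBB
    B ↦ ABA
    C ↦ D
    D ↦ BAC

A->CBB, B->ABA, C->D, D->BAC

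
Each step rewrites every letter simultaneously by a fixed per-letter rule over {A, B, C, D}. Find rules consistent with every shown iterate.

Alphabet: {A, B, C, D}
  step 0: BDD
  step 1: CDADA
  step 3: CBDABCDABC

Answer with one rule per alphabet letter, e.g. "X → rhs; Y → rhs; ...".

A->B, B->C, C->BA, D->DA

  step 0 ⇒ step 1: BDD ⇒ C·DA·DA
    B ↦ C
    D ↦ DA
    A ↦ B  (constrained at step 1)
    C ↦ BA  (constrained at step 1)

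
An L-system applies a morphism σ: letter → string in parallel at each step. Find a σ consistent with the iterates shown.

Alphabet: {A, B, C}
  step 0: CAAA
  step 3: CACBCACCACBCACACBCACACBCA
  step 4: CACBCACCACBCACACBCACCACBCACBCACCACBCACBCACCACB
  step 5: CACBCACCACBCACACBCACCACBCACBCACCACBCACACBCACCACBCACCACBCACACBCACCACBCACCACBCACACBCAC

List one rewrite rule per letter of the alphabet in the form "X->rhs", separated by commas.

A->CB, B->C, C->CA

  step 4 ⇒ step 5: CACBCACCACBCACACBCACCACBCACBCACCACBCACBCACCACB ⇒ CA·CB·CA·C·CA·CB·CA·CA·CB·CA·C·CA·CB·CA·CB·CA·C·CA·CB·CA·CA·CB·CA·C·CA·CB·CA·C·CA·CB·CA·CA·CB·CA·C·CA·CB·CA·C·CA·CB·CA·CA·CB·CA·C
    A ↦ CB
    B ↦ C
    C ↦ CA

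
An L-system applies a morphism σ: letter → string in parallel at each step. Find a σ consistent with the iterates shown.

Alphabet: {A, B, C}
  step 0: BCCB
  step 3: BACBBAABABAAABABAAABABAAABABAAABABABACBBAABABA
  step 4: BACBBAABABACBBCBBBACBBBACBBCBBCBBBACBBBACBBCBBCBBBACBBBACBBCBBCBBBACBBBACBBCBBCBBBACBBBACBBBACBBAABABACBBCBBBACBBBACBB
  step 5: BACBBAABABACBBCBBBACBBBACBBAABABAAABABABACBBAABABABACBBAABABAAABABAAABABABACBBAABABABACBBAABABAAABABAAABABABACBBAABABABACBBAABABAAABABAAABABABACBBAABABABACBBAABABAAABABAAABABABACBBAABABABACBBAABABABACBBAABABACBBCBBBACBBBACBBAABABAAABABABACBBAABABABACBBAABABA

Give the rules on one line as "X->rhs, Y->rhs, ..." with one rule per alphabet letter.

  step 4 ⇒ step 5: BACBBAABABACBBCBBBACBBBACBBCBBCBBBACBBBACBBCBBCBBBACBBBACBBCBBCBBBACBBBACBBCBBCBBBACBBBACBBBACBBAABABACBBCBBBACBBBACBB ⇒ BA·CBB·AA·BA·BA·CBB·CBB·BA·CBB·BA·CBB·AA·BA·BA·AA·BA·BA·BA·CBB·AA·BA·BA·BA·CBB·AA·BA·BA·AA·BA·BA·AA·BA·BA·BA·CBB·AA·BA·BA·BA·CBB·AA·BA·BA·AA·BA·BA·AA·BA·BA·BA·CBB·AA·BA·BA·BA·CBB·AA·BA·BA·AA·BA·BA·AA·BA·BA·BA·CBB·AA·BA·BA·BA·CBB·AA·BA·BA·AA·BA·BA·AA·BA·BA·BA·CBB·AA·BA·BA·BA·CBB·AA·BA·BA·BA·CBB·AA·BA·BA·CBB·CBB·BA·CBB·BA·CBB·AA·BA·BA·AA·BA·BA·BA·CBB·AA·BA·BA·BA·CBB·AA·BA·BA
    A ↦ CBB
    B ↦ BA
    C ↦ AA

A->CBB, B->BA, C->AA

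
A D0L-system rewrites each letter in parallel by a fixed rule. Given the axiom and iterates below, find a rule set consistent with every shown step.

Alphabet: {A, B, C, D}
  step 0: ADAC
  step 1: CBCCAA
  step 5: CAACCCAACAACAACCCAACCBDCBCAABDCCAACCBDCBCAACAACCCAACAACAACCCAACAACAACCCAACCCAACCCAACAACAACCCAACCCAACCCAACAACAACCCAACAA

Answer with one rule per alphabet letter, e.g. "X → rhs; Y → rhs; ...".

  step 0 ⇒ step 1: ADAC ⇒ C·B·C·CAA
    A ↦ C
    C ↦ CAA
    D ↦ B
    B ↦ BDC  (constrained at step 1)

A->C, B->BDC, C->CAA, D->B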